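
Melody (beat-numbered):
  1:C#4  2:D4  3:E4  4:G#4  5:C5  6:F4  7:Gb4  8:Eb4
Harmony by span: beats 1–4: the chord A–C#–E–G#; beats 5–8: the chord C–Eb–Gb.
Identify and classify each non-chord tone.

D4 (beat 2) — passing tone; F4 (beat 6) — appoggiatura.

The harmony at that moment is A major seventh chord (A, C#, E, G#); D4 is not a chord tone.
It is approached by step up from C#4 and left by step up to E4.
Step in, step out in the same direction — a passing tone.
The harmony at that moment is C diminished triad (C, Eb, Gb); F4 is not a chord tone.
It is approached by leap down from C5 and left by step up to Gb4.
Leap in, step out — an appoggiatura.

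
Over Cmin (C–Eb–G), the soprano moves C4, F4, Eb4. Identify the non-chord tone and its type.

The harmony at that moment is C minor triad (C, Eb, G); F4 is not a chord tone.
It is approached by leap up from C4 and left by step down to Eb4.
Leap in, step out — an appoggiatura.

F4 is an appoggiatura.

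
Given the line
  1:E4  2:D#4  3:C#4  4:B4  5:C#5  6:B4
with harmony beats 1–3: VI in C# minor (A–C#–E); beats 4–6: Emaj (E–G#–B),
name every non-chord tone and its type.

D#4 (beat 2) — passing tone; C#5 (beat 5) — neighbor tone.

The harmony at that moment is A major triad (A, C#, E); D#4 is not a chord tone.
It is approached by step down from E4 and left by step down to C#4.
Step in, step out in the same direction — a passing tone.
The harmony at that moment is E major triad (E, G#, B); C#5 is not a chord tone.
It is approached by step up from B4 and left by step down to B4.
Step away and step back to the same note — a neighbor tone (upper neighbor).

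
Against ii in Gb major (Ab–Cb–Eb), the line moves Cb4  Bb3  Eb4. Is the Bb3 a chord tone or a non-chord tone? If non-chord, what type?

Non-chord tone — an escape tone.

The harmony at that moment is Ab minor triad (Ab, Cb, Eb); Bb3 is not a chord tone.
It is approached by step down from Cb4 and left by leap up to Eb4.
Step in, leap out — an escape tone.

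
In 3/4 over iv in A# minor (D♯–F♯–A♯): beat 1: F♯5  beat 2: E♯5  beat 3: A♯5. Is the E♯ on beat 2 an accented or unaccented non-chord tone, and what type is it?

The harmony at that moment is D♯ minor triad (D♯, F♯, A♯); E♯5 is not a chord tone.
It is approached by step down from F♯5 and left by leap up to A♯5.
Step in, leap out — an escape tone.
It falls on a weak beat, so it is unaccented.

Unaccented escape tone.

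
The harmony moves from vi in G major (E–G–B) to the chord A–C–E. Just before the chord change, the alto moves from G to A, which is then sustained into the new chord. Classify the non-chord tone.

A is an anticipation.

The harmony at that moment is E minor triad (E, G, B); A is not a chord tone.
It is approached by step up from G and then sustained as the same pitch into the next harmony.
Arriving early and becoming a chord tone when the harmony changes — an anticipation.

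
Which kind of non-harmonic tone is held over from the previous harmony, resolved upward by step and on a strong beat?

Approach: by preparation — the pitch is first a chord tone, then held (tied or repeated) while the harmony changes under it. Departure: up by step. Metric position: strong.
A prepared dissonance that resolves upward by step — a retardation. (The same figure resolving downward would be a suspension.)

Retardation.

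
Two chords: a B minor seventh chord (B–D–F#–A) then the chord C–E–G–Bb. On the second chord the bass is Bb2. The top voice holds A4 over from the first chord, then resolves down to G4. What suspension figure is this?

At the second chord the bass is Bb2. The suspended A4 lies a seventh above the bass; after resolving down by step to G4, the interval above the bass becomes a sixth.
Suspension figures are named by those two intervals: 7–6.

7–6 suspension.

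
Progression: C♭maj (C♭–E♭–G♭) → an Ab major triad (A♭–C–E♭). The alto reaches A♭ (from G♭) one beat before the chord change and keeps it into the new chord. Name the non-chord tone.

A♭ is an anticipation.

The harmony at that moment is C♭ major triad (C♭, E♭, G♭); A♭ is not a chord tone.
It is approached by step up from G♭ and then sustained as the same pitch into the next harmony.
Arriving early and becoming a chord tone when the harmony changes — an anticipation.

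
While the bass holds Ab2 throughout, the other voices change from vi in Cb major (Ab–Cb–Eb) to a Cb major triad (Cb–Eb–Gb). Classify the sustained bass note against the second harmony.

Pedal tone (pedal point).

The harmony at that moment is Cb major triad (Cb, Eb, Gb); Ab2 is not a chord tone.
It is held over (the same pitch as the preceding Ab2) and then sustained as the same pitch into the next harmony.
Sustained through a change of harmony — a pedal tone.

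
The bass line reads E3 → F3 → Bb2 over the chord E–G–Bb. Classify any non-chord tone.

F3 is an escape tone.

The harmony at that moment is E diminished triad (E, G, Bb); F3 is not a chord tone.
It is approached by step up from E3 and left by leap down to Bb2.
Step in, leap out — an escape tone.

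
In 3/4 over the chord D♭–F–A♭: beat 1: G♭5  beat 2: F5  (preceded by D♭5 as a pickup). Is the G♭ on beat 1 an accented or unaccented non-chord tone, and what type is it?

Accented appoggiatura.

The harmony at that moment is D♭ major triad (D♭, F, A♭); G♭5 is not a chord tone.
It is approached by leap up from D♭5 and left by step down to F5.
Leap in, step out — an appoggiatura.
It falls on the downbeat, so it is accented.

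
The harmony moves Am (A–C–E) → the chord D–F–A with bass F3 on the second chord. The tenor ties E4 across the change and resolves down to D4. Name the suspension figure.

At the second chord the bass is F3. The suspended E4 lies a seventh above the bass; after resolving down by step to D4, the interval above the bass becomes a sixth.
Suspension figures are named by those two intervals: 7–6.

7–6 suspension.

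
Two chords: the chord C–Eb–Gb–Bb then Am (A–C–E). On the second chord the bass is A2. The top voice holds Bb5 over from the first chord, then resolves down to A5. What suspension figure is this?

At the second chord the bass is A2. The suspended Bb5 lies a ninth above the bass; after resolving down by step to A5, the interval above the bass becomes an octave.
Suspension figures are named by those two intervals: 9–8.

9–8 suspension.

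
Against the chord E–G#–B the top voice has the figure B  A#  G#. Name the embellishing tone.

The harmony at that moment is E major triad (E, G#, B); A# is not a chord tone.
It is approached by step down from B and left by step down to G#.
Step in, step out in the same direction — a passing tone.

A# is a passing tone.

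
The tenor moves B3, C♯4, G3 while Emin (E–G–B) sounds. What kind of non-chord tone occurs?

The harmony at that moment is E minor triad (E, G, B); C♯4 is not a chord tone.
It is approached by step up from B3 and left by leap down to G3.
Step in, leap out — an escape tone.

C♯4 is an escape tone.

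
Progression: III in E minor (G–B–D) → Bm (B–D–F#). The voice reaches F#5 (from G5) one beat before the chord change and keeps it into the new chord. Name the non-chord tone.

F#5 is an anticipation.

The harmony at that moment is G major triad (G, B, D); F#5 is not a chord tone.
It is approached by step down from G5 and then sustained as the same pitch into the next harmony.
Arriving early and becoming a chord tone when the harmony changes — an anticipation.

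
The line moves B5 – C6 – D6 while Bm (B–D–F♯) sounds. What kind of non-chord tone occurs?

C6 is a passing tone.

The harmony at that moment is B minor triad (B, D, F♯); C6 is not a chord tone.
It is approached by step up from B5 and left by step up to D6.
Step in, step out in the same direction — a passing tone.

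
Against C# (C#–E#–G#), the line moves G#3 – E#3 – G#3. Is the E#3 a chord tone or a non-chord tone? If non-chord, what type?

Chord tone (the third of C# major triad).

C# major triad contains C#, E#, G#; E# is the third, so it is a chord tone.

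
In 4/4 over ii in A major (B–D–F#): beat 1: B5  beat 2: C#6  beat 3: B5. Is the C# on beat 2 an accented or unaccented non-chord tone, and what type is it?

The harmony at that moment is B minor triad (B, D, F#); C#6 is not a chord tone.
It is approached by step up from B5 and left by step down to B5.
Step away and step back to the same note — a neighbor tone (upper neighbor).
It falls on a weak beat, so it is unaccented.

Unaccented neighbor tone.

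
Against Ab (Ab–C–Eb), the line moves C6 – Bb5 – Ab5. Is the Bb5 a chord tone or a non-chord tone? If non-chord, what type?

Non-chord tone — a passing tone.

The harmony at that moment is Ab major triad (Ab, C, Eb); Bb5 is not a chord tone.
It is approached by step down from C6 and left by step down to Ab5.
Step in, step out in the same direction — a passing tone.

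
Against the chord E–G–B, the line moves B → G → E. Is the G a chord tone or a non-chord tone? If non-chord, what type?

Chord tone (the third of E minor triad).

E minor triad contains E, G, B; G is the third, so it is a chord tone.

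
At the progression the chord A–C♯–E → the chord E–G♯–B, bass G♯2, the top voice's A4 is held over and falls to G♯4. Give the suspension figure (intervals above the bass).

9–8 suspension.

At the second chord the bass is G♯2. The suspended A4 lies a ninth above the bass; after resolving down by step to G♯4, the interval above the bass becomes an octave.
Suspension figures are named by those two intervals: 9–8.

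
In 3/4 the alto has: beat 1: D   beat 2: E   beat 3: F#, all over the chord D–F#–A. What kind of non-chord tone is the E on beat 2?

Passing tone.

The harmony at that moment is D major triad (D, F#, A); E is not a chord tone.
It is approached by step up from D and left by step up to F#.
Step in, step out in the same direction — a passing tone.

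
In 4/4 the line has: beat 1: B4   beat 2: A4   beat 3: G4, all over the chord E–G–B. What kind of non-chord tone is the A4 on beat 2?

The harmony at that moment is E minor triad (E, G, B); A4 is not a chord tone.
It is approached by step down from B4 and left by step down to G4.
Step in, step out in the same direction — a passing tone.

Passing tone.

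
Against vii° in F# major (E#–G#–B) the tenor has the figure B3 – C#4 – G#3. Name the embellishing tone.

The harmony at that moment is E# diminished triad (E#, G#, B); C#4 is not a chord tone.
It is approached by step up from B3 and left by leap down to G#3.
Step in, leap out — an escape tone.

C#4 is an escape tone.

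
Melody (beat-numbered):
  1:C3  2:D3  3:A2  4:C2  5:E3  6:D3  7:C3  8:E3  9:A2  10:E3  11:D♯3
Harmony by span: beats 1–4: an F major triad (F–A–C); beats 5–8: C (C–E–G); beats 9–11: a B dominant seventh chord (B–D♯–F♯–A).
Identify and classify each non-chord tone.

The harmony at that moment is F major triad (F, A, C); D3 is not a chord tone.
It is approached by step up from C3 and left by leap down to A2.
Step in, leap out — an escape tone.
The harmony at that moment is C major triad (C, E, G); D3 is not a chord tone.
It is approached by step down from E3 and left by step down to C3.
Step in, step out in the same direction — a passing tone.
The harmony at that moment is B dominant seventh chord (B, D♯, F♯, A); E3 is not a chord tone.
It is approached by leap up from A2 and left by step down to D♯3.
Leap in, step out — an appoggiatura.

D3 (beat 2) — escape tone; D3 (beat 6) — passing tone; E3 (beat 10) — appoggiatura.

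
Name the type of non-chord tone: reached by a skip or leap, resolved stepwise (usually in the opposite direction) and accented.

Appoggiatura.

Approach: by leap. Departure: by step. Metric position: strong.
Leap in, step out, in a metrically strong position — an appoggiatura. (It is the mirror image of the escape tone, which steps in and leaps out from a weak position.)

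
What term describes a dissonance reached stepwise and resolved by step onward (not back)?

Passing tone.

Approach: by step. Departure: by step, continuing in the same direction.
Stepwise on both sides with no change of direction means the note fills in the space between two different chord tones — a passing tone. (Had it turned back to its starting note it would be a neighbor tone instead.)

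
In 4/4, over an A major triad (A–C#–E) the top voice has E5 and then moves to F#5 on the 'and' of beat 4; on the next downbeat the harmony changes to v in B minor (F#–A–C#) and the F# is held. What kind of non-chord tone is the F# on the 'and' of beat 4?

Anticipation.

The harmony at that moment is A major triad (A, C#, E); F#5 is not a chord tone.
It is approached by step up from E5 and then sustained as the same pitch into the next harmony.
Arriving early and becoming a chord tone when the harmony changes — an anticipation.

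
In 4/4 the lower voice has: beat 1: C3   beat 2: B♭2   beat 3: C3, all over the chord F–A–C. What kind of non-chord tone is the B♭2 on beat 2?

The harmony at that moment is F major triad (F, A, C); B♭2 is not a chord tone.
It is approached by step down from C3 and left by step up to C3.
Step away and step back to the same note — a neighbor tone (lower neighbor).

Lower neighbor tone.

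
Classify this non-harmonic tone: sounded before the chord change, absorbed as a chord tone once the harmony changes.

Approach: ahead of the chord change (typically by step), so it is dissonant against the current harmony. Departure: none — the same pitch is restated or held and is a chord tone of the new harmony.
Dissonant first, consonant once the harmony catches up: the note simply arrives early — an anticipation. (The reverse timing, consonant first and dissonant after the change, would be a suspension or retardation.)

Anticipation.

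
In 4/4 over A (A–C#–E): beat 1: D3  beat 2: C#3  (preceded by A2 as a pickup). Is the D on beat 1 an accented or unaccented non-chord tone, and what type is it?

Accented appoggiatura.

The harmony at that moment is A major triad (A, C#, E); D3 is not a chord tone.
It is approached by leap up from A2 and left by step down to C#3.
Leap in, step out — an appoggiatura.
It falls on the downbeat, so it is accented.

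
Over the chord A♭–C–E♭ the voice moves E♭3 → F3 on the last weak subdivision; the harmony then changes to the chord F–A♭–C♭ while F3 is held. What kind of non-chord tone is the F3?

The harmony at that moment is A♭ major triad (A♭, C, E♭); F3 is not a chord tone.
It is approached by step up from E♭3 and then sustained as the same pitch into the next harmony.
Arriving early and becoming a chord tone when the harmony changes — an anticipation.

F3 is an anticipation.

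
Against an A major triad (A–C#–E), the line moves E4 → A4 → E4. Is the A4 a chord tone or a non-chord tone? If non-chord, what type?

A major triad contains A, C#, E; A is the root, so it is a chord tone.

Chord tone (the root of A major triad).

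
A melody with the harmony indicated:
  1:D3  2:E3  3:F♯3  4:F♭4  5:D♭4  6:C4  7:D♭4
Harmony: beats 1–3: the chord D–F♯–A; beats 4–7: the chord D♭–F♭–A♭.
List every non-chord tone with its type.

E3 (beat 2) — passing tone; C4 (beat 6) — neighbor tone.

The harmony at that moment is D major triad (D, F♯, A); E3 is not a chord tone.
It is approached by step up from D3 and left by step up to F♯3.
Step in, step out in the same direction — a passing tone.
The harmony at that moment is D♭ minor triad (D♭, F♭, A♭); C4 is not a chord tone.
It is approached by step down from D♭4 and left by step up to D♭4.
Step away and step back to the same note — a neighbor tone (lower neighbor).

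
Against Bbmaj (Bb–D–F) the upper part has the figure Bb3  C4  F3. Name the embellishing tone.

The harmony at that moment is Bb major triad (Bb, D, F); C4 is not a chord tone.
It is approached by step up from Bb3 and left by leap down to F3.
Step in, leap out — an escape tone.

C4 is an escape tone.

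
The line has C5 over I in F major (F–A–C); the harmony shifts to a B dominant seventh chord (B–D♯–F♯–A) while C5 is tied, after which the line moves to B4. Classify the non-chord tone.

The harmony at that moment is B dominant seventh chord (B, D♯, F♯, A); C5 is not a chord tone.
It is held over (the same pitch as the preceding C5) and left by step down to B4.
Held over from the previous chord and resolving down by step — a suspension.

C5 is a suspension.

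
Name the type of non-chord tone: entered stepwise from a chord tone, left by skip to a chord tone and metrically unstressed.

Escape tone.

Approach: by step. Departure: by leap. Metric position: weak.
Step in, leap out, from a weak position — an escape tone (échappée). (It is the mirror image of the appoggiatura, which leaps in and steps out on a strong beat.)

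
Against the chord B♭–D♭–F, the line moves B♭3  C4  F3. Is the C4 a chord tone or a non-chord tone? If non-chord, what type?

The harmony at that moment is B♭ minor triad (B♭, D♭, F); C4 is not a chord tone.
It is approached by step up from B♭3 and left by leap down to F3.
Step in, leap out — an escape tone.

Non-chord tone — an escape tone.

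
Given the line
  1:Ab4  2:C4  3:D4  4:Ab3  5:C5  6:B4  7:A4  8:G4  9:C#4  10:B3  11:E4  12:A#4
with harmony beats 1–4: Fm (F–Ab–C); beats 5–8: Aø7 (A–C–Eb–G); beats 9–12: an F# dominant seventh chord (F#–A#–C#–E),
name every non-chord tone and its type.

The harmony at that moment is F minor triad (F, Ab, C); D4 is not a chord tone.
It is approached by step up from C4 and left by leap down to Ab3.
Step in, leap out — an escape tone.
The harmony at that moment is A half-diminished seventh chord (A, C, Eb, G); B4 is not a chord tone.
It is approached by step down from C5 and left by step down to A4.
Step in, step out in the same direction — a passing tone.
The harmony at that moment is F# dominant seventh chord (F#, A#, C#, E); B3 is not a chord tone.
It is approached by step down from C#4 and left by leap up to E4.
Step in, leap out — an escape tone.

D4 (beat 3) — escape tone; B4 (beat 6) — passing tone; B3 (beat 10) — escape tone.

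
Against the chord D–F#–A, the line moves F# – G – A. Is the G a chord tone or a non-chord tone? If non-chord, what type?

Non-chord tone — a passing tone.

The harmony at that moment is D major triad (D, F#, A); G is not a chord tone.
It is approached by step up from F# and left by step up to A.
Step in, step out in the same direction — a passing tone.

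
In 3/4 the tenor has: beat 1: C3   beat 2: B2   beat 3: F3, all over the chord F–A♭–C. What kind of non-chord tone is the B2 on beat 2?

Escape tone.

The harmony at that moment is F minor triad (F, A♭, C); B2 is not a chord tone.
It is approached by step down from C3 and left by leap up to F3.
Step in, leap out, on a weak beat — an escape tone.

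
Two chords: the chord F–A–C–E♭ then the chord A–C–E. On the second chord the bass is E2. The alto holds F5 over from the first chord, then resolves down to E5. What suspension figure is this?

9–8 suspension.

At the second chord the bass is E2. The suspended F5 lies a ninth above the bass; after resolving down by step to E5, the interval above the bass becomes an octave.
Suspension figures are named by those two intervals: 9–8.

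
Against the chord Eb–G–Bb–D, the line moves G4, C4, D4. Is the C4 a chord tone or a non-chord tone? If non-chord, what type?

Non-chord tone — an appoggiatura.

The harmony at that moment is Eb major seventh chord (Eb, G, Bb, D); C4 is not a chord tone.
It is approached by leap down from G4 and left by step up to D4.
Leap in, step out — an appoggiatura.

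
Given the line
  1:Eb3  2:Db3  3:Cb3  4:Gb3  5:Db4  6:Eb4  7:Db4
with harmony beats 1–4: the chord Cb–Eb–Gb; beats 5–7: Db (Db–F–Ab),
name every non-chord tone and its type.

Db3 (beat 2) — passing tone; Eb4 (beat 6) — neighbor tone.

The harmony at that moment is Cb major triad (Cb, Eb, Gb); Db3 is not a chord tone.
It is approached by step down from Eb3 and left by step down to Cb3.
Step in, step out in the same direction — a passing tone.
The harmony at that moment is Db major triad (Db, F, Ab); Eb4 is not a chord tone.
It is approached by step up from Db4 and left by step down to Db4.
Step away and step back to the same note — a neighbor tone (upper neighbor).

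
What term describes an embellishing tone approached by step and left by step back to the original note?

Approach: by step. Departure: by step in the opposite direction, back to the starting pitch.
Stepwise on both sides but reversing to return to the same chord tone — a neighbor tone. (Had it continued onward in the same direction it would be a passing tone instead.)

Neighbor tone.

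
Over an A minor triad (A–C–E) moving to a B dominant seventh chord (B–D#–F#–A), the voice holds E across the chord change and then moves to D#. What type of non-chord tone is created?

The harmony at that moment is B dominant seventh chord (B, D#, F#, A); E is not a chord tone.
It is held over (the same pitch as the preceding E) and left by step down to D#.
Held over from the previous chord and resolving down by step — a suspension.

E is a suspension.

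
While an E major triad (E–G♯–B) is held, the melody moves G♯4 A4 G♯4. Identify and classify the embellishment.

The harmony at that moment is E major triad (E, G♯, B); A4 is not a chord tone.
It is approached by step up from G♯4 and left by step down to G♯4.
Step away and step back to the same note — a neighbor tone (upper neighbor).

A4 is a neighbor tone.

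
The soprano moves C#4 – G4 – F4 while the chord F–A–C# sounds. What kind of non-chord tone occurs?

G4 is an appoggiatura.

The harmony at that moment is F augmented triad (F, A, C#); G4 is not a chord tone.
It is approached by leap up from C#4 and left by step down to F4.
Leap in, step out — an appoggiatura.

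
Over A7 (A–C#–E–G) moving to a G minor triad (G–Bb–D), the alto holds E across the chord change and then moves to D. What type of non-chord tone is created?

E is a suspension.

The harmony at that moment is G minor triad (G, Bb, D); E is not a chord tone.
It is held over (the same pitch as the preceding E) and left by step down to D.
Held over from the previous chord and resolving down by step — a suspension.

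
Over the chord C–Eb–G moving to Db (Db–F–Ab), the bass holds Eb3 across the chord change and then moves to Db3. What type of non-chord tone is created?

The harmony at that moment is Db major triad (Db, F, Ab); Eb3 is not a chord tone.
It is held over (the same pitch as the preceding Eb3) and left by step down to Db3.
Held over from the previous chord and resolving down by step — a suspension.

Eb3 is a suspension.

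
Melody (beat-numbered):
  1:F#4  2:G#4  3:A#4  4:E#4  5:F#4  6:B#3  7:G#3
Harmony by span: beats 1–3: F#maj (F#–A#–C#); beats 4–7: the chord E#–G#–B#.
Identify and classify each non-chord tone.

The harmony at that moment is F# major triad (F#, A#, C#); G#4 is not a chord tone.
It is approached by step up from F#4 and left by step up to A#4.
Step in, step out in the same direction — a passing tone.
The harmony at that moment is E# minor triad (E#, G#, B#); F#4 is not a chord tone.
It is approached by step up from E#4 and left by leap down to B#3.
Step in, leap out — an escape tone.

G#4 (beat 2) — passing tone; F#4 (beat 5) — escape tone.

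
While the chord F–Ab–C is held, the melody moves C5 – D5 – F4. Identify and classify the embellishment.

D5 is an escape tone.

The harmony at that moment is F minor triad (F, Ab, C); D5 is not a chord tone.
It is approached by step up from C5 and left by leap down to F4.
Step in, leap out — an escape tone.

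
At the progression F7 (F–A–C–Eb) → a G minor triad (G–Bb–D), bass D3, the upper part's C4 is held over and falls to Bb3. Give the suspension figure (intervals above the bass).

7–6 suspension.

At the second chord the bass is D3. The suspended C4 lies a seventh above the bass; after resolving down by step to Bb3, the interval above the bass becomes a sixth.
Suspension figures are named by those two intervals: 7–6.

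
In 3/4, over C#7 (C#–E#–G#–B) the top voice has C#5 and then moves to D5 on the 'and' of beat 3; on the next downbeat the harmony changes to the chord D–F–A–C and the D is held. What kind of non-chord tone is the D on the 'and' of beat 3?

The harmony at that moment is C# dominant seventh chord (C#, E#, G#, B); D5 is not a chord tone.
It is approached by step up from C#5 and then sustained as the same pitch into the next harmony.
Arriving early and becoming a chord tone when the harmony changes — an anticipation.

Anticipation.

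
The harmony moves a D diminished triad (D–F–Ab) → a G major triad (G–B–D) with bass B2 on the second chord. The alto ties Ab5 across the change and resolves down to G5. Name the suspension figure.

7–6 suspension.

At the second chord the bass is B2. The suspended Ab5 lies a seventh above the bass; after resolving down by step to G5, the interval above the bass becomes a sixth.
Suspension figures are named by those two intervals: 7–6.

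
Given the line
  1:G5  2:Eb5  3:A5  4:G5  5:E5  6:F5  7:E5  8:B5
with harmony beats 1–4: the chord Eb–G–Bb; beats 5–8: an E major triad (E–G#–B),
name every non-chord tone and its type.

The harmony at that moment is Eb major triad (Eb, G, Bb); A5 is not a chord tone.
It is approached by leap up from Eb5 and left by step down to G5.
Leap in, step out — an appoggiatura.
The harmony at that moment is E major triad (E, G#, B); F5 is not a chord tone.
It is approached by step up from E5 and left by step down to E5.
Step away and step back to the same note — a neighbor tone (upper neighbor).

A5 (beat 3) — appoggiatura; F5 (beat 6) — neighbor tone.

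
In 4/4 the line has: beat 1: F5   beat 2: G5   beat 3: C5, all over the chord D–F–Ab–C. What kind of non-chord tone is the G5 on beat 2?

The harmony at that moment is D half-diminished seventh chord (D, F, Ab, C); G5 is not a chord tone.
It is approached by step up from F5 and left by leap down to C5.
Step in, leap out, on a weak beat — an escape tone.

Escape tone.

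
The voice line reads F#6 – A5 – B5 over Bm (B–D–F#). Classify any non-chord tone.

A5 is an appoggiatura.

The harmony at that moment is B minor triad (B, D, F#); A5 is not a chord tone.
It is approached by leap down from F#6 and left by step up to B5.
Leap in, step out — an appoggiatura.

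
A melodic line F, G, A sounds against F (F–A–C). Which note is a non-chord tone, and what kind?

G is a passing tone.

The harmony at that moment is F major triad (F, A, C); G is not a chord tone.
It is approached by step up from F and left by step up to A.
Step in, step out in the same direction — a passing tone.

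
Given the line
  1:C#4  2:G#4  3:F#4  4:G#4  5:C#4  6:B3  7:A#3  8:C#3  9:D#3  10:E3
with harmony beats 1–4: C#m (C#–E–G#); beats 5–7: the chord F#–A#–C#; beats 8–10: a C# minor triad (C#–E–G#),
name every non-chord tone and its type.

F#4 (beat 3) — neighbor tone; B3 (beat 6) — passing tone; D#3 (beat 9) — passing tone.

The harmony at that moment is C# minor triad (C#, E, G#); F#4 is not a chord tone.
It is approached by step down from G#4 and left by step up to G#4.
Step away and step back to the same note — a neighbor tone (lower neighbor).
The harmony at that moment is F# major triad (F#, A#, C#); B3 is not a chord tone.
It is approached by step down from C#4 and left by step down to A#3.
Step in, step out in the same direction — a passing tone.
The harmony at that moment is C# minor triad (C#, E, G#); D#3 is not a chord tone.
It is approached by step up from C#3 and left by step up to E3.
Step in, step out in the same direction — a passing tone.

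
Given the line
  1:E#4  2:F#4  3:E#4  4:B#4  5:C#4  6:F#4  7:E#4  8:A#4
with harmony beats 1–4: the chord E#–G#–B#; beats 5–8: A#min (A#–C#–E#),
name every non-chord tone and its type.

F#4 (beat 2) — neighbor tone; F#4 (beat 6) — appoggiatura.

The harmony at that moment is E# minor triad (E#, G#, B#); F#4 is not a chord tone.
It is approached by step up from E#4 and left by step down to E#4.
Step away and step back to the same note — a neighbor tone (upper neighbor).
The harmony at that moment is A# minor triad (A#, C#, E#); F#4 is not a chord tone.
It is approached by leap up from C#4 and left by step down to E#4.
Leap in, step out — an appoggiatura.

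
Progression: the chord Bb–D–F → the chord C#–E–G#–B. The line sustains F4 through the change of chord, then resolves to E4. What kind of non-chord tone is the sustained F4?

F4 is a suspension.

The harmony at that moment is C# minor seventh chord (C#, E, G#, B); F4 is not a chord tone.
It is held over (the same pitch as the preceding F4) and left by step down to E4.
Held over from the previous chord and resolving down by step — a suspension.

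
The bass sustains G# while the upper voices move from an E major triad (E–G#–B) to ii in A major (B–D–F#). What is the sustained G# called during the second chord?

Pedal tone (pedal point).

The harmony at that moment is B minor triad (B, D, F#); G# is not a chord tone.
It is held over (the same pitch as the preceding G#) and then sustained as the same pitch into the next harmony.
Sustained through a change of harmony — a pedal tone.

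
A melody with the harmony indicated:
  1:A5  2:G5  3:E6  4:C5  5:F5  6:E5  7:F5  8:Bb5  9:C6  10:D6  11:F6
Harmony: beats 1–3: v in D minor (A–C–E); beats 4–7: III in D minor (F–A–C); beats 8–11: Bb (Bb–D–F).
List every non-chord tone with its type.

G5 (beat 2) — escape tone; E5 (beat 6) — neighbor tone; C6 (beat 9) — passing tone.

The harmony at that moment is A minor triad (A, C, E); G5 is not a chord tone.
It is approached by step down from A5 and left by leap up to E6.
Step in, leap out — an escape tone.
The harmony at that moment is F major triad (F, A, C); E5 is not a chord tone.
It is approached by step down from F5 and left by step up to F5.
Step away and step back to the same note — a neighbor tone (lower neighbor).
The harmony at that moment is Bb major triad (Bb, D, F); C6 is not a chord tone.
It is approached by step up from Bb5 and left by step up to D6.
Step in, step out in the same direction — a passing tone.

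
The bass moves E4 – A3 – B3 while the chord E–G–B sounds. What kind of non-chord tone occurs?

A3 is an appoggiatura.

The harmony at that moment is E minor triad (E, G, B); A3 is not a chord tone.
It is approached by leap down from E4 and left by step up to B3.
Leap in, step out — an appoggiatura.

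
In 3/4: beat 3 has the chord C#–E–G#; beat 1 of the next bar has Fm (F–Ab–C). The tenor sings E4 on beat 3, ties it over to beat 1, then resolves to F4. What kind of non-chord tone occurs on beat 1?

The harmony at that moment is F minor triad (F, Ab, C); E4 is not a chord tone.
It is held over (the same pitch as the preceding E4) and left by step up to F4.
Held over from the previous chord and resolving up by step — a retardation.

Retardation.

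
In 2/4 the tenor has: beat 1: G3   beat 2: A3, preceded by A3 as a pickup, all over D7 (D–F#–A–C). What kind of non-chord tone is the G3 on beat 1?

Lower neighbor tone.

The harmony at that moment is D dominant seventh chord (D, F#, A, C); G3 is not a chord tone.
It is approached by step down from A3 and left by step up to A3.
Step away and step back to the same note — a neighbor tone (lower neighbor).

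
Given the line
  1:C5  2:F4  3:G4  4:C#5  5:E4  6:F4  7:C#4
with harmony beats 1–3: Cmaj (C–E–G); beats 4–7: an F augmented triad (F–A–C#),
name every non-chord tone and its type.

The harmony at that moment is C major triad (C, E, G); F4 is not a chord tone.
It is approached by leap down from C5 and left by step up to G4.
Leap in, step out — an appoggiatura.
The harmony at that moment is F augmented triad (F, A, C#); E4 is not a chord tone.
It is approached by leap down from C#5 and left by step up to F4.
Leap in, step out — an appoggiatura.

F4 (beat 2) — appoggiatura; E4 (beat 5) — appoggiatura.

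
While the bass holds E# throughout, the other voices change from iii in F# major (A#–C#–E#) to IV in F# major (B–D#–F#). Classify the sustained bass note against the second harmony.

Pedal tone (pedal point).

The harmony at that moment is B major triad (B, D#, F#); E# is not a chord tone.
It is held over (the same pitch as the preceding E#) and then sustained as the same pitch into the next harmony.
Sustained through a change of harmony — a pedal tone.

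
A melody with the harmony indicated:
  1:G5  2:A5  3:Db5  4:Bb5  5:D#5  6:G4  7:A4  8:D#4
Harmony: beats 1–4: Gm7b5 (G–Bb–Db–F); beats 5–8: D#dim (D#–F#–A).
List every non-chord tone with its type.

The harmony at that moment is G half-diminished seventh chord (G, Bb, Db, F); A5 is not a chord tone.
It is approached by step up from G5 and left by leap down to Db5.
Step in, leap out — an escape tone.
The harmony at that moment is D# diminished triad (D#, F#, A); G4 is not a chord tone.
It is approached by leap down from D#5 and left by step up to A4.
Leap in, step out — an appoggiatura.

A5 (beat 2) — escape tone; G4 (beat 6) — appoggiatura.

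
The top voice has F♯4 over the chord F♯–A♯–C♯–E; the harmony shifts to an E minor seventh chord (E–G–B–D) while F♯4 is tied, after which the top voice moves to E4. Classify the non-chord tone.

The harmony at that moment is E minor seventh chord (E, G, B, D); F♯4 is not a chord tone.
It is held over (the same pitch as the preceding F♯4) and left by step down to E4.
Held over from the previous chord and resolving down by step — a suspension.

F♯4 is a suspension.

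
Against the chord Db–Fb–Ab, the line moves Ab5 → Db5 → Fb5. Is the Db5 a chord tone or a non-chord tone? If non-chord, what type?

Db minor triad contains Db, Fb, Ab; Db is the root, so it is a chord tone.

Chord tone (the root of Db minor triad).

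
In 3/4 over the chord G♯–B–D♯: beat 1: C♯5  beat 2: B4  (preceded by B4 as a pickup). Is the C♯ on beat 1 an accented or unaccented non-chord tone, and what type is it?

Accented neighbor tone.

The harmony at that moment is G♯ minor triad (G♯, B, D♯); C♯5 is not a chord tone.
It is approached by step up from B4 and left by step down to B4.
Step away and step back to the same note — a neighbor tone (upper neighbor).
It falls on the downbeat, so it is accented.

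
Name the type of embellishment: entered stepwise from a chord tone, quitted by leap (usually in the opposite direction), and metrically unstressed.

Approach: by step. Departure: by leap. Metric position: weak.
Step in, leap out, from a weak position — an escape tone (échappée). (It is the mirror image of the appoggiatura, which leaps in and steps out on a strong beat.)

Escape tone.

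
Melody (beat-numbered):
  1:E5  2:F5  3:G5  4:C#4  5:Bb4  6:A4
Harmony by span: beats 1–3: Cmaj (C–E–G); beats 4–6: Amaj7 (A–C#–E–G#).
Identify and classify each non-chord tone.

F5 (beat 2) — passing tone; Bb4 (beat 5) — appoggiatura.

The harmony at that moment is C major triad (C, E, G); F5 is not a chord tone.
It is approached by step up from E5 and left by step up to G5.
Step in, step out in the same direction — a passing tone.
The harmony at that moment is A major seventh chord (A, C#, E, G#); Bb4 is not a chord tone.
It is approached by leap up from C#4 and left by step down to A4.
Leap in, step out — an appoggiatura.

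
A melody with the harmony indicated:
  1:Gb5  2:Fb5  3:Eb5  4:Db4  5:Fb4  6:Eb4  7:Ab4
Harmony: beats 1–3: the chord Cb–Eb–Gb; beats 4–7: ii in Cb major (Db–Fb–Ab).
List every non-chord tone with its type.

The harmony at that moment is Cb major triad (Cb, Eb, Gb); Fb5 is not a chord tone.
It is approached by step down from Gb5 and left by step down to Eb5.
Step in, step out in the same direction — a passing tone.
The harmony at that moment is Db minor triad (Db, Fb, Ab); Eb4 is not a chord tone.
It is approached by step down from Fb4 and left by leap up to Ab4.
Step in, leap out — an escape tone.

Fb5 (beat 2) — passing tone; Eb4 (beat 6) — escape tone.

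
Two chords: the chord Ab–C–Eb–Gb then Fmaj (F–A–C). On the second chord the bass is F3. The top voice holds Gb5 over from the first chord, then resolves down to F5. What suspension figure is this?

9–8 suspension.

At the second chord the bass is F3. The suspended Gb5 lies a ninth above the bass; after resolving down by step to F5, the interval above the bass becomes an octave.
Suspension figures are named by those two intervals: 9–8.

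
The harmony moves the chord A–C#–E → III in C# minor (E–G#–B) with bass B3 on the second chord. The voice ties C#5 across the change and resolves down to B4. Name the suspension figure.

9–8 suspension.

At the second chord the bass is B3. The suspended C#5 lies a ninth above the bass; after resolving down by step to B4, the interval above the bass becomes an octave.
Suspension figures are named by those two intervals: 9–8.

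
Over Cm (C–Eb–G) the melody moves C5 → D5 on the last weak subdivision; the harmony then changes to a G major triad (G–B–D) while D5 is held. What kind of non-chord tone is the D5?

D5 is an anticipation.

The harmony at that moment is C minor triad (C, Eb, G); D5 is not a chord tone.
It is approached by step up from C5 and then sustained as the same pitch into the next harmony.
Arriving early and becoming a chord tone when the harmony changes — an anticipation.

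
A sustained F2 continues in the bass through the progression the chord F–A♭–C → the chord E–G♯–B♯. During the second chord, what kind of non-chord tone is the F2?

Pedal tone (pedal point).

The harmony at that moment is E augmented triad (E, G♯, B♯); F2 is not a chord tone.
It is held over (the same pitch as the preceding F2) and then sustained as the same pitch into the next harmony.
Sustained through a change of harmony — a pedal tone.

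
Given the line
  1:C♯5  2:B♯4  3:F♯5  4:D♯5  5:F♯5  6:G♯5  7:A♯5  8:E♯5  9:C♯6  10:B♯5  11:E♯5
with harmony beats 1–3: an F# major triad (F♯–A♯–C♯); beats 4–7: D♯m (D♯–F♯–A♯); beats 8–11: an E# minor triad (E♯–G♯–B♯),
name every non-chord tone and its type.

B♯4 (beat 2) — escape tone; G♯5 (beat 6) — passing tone; C♯6 (beat 9) — appoggiatura.

The harmony at that moment is F♯ major triad (F♯, A♯, C♯); B♯4 is not a chord tone.
It is approached by step down from C♯5 and left by leap up to F♯5.
Step in, leap out — an escape tone.
The harmony at that moment is D♯ minor triad (D♯, F♯, A♯); G♯5 is not a chord tone.
It is approached by step up from F♯5 and left by step up to A♯5.
Step in, step out in the same direction — a passing tone.
The harmony at that moment is E♯ minor triad (E♯, G♯, B♯); C♯6 is not a chord tone.
It is approached by leap up from E♯5 and left by step down to B♯5.
Leap in, step out — an appoggiatura.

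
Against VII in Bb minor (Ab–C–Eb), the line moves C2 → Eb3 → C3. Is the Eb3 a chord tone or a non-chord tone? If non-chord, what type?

Ab major triad contains Ab, C, Eb; Eb is the fifth, so it is a chord tone.

Chord tone (the fifth of Ab major triad).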